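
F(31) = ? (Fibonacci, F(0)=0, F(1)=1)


F(n)=F(n-1)+F(n-2)
...F(29)=514229, F(30)=832040, F(31)=1346269


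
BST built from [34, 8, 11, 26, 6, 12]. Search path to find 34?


BST root = 34
Search for 34: compare at each node
Path: [34]


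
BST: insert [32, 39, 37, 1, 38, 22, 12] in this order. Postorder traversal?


Root = 32; build tree by BST insertion.
Postorder traversal: [12, 22, 1, 38, 37, 39, 32]


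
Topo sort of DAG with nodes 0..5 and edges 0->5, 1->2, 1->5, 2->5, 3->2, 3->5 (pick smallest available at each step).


Kahn's algorithm, process smallest node first
Order: [0, 1, 3, 2, 4, 5]


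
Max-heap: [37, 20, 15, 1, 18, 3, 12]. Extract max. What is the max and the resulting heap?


Max = 37
Replace root with last, heapify down
Resulting heap: [20, 18, 15, 1, 12, 3]


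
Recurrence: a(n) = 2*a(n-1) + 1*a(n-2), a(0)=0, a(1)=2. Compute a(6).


Build bottom-up:
...a(4)=24, a(5)=58, a(6)=2*58+1*24=140


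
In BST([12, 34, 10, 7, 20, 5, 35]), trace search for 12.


BST root = 12
Search for 12: compare at each node
Path: [12]


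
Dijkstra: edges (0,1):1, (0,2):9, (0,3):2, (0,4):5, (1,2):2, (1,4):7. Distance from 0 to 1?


Dijkstra from 0:
Distances: {0: 0, 1: 1, 2: 3, 3: 2, 4: 5}
Shortest distance to 1 = 1, path = [0, 1]


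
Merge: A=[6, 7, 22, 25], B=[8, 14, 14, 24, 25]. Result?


Compare heads, take smaller each step.
Merged: [6, 7, 8, 14, 14, 22, 24, 25, 25]


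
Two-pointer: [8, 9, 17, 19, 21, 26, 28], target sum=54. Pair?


Two pointers: lo=0, hi=6
Found pair: (26, 28) summing to 54


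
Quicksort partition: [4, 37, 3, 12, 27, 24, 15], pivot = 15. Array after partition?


Elements <= 15 go left of pivot.
Result: [4, 3, 12, 15, 27, 24, 37], pivot at index 3


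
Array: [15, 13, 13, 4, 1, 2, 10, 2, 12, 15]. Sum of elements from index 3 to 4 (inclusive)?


Prefix sums: [0, 15, 28, 41, 45, 46, 48, 58, 60, 72, 87]
Sum[3..4] = prefix[5] - prefix[3] = 46 - 41 = 5


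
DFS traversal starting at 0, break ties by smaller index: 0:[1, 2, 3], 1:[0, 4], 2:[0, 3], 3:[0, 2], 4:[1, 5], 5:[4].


DFS stack-based: start with [0]
Visit order: [0, 1, 4, 5, 2, 3]


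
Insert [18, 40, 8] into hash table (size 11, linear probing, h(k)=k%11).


Insertions: 18->slot 7; 40->slot 8; 8->slot 9
Table: [None, None, None, None, None, None, None, 18, 40, 8, None]


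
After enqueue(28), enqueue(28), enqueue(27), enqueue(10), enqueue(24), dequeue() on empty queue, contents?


enqueue(28) -> [28]
enqueue(28) -> [28, 28]
enqueue(27) -> [28, 28, 27]
enqueue(10) -> [28, 28, 27, 10]
enqueue(24) -> [28, 28, 27, 10, 24]
dequeue() returns 28 -> [28, 27, 10, 24]
Final queue (front to back): [28, 27, 10, 24]


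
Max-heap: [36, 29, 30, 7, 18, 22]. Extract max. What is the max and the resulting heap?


Max = 36
Replace root with last, heapify down
Resulting heap: [30, 29, 22, 7, 18]


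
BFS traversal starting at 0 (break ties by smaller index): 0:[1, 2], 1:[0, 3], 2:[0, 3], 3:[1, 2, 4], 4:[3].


BFS queue: start with [0]
Visit order: [0, 1, 2, 3, 4]


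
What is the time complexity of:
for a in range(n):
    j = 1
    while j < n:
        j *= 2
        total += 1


Per nesting level: O(n) * O(log n) = O(n log n)
Complexity: O(n log n)


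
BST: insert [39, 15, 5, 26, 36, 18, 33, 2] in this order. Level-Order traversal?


Root = 39; build tree by BST insertion.
Level-Order traversal: [39, 15, 5, 26, 2, 18, 36, 33]


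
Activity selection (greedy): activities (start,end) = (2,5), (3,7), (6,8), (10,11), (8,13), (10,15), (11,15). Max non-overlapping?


Greedy: pick earliest-ending, then skip overlaps.
Selected (4 activities): [(2, 5), (6, 8), (10, 11), (11, 15)]


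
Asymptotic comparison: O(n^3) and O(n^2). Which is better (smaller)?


quadratic grows slower than cubic
O(n^2) is asymptotically smaller; O(n^3) grows faster


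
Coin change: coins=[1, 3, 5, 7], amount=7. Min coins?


dp[0]=0; dp[i]=1+min(dp[i-c] for c in coins)
...dp[2]=2, dp[3]=1, dp[4]=2, dp[5]=1, dp[6]=2, dp[7]=1
Minimum coins for 7 = 1


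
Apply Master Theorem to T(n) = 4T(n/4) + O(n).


a=4, b=4, c=1. log_4(4)=1 = c=1. Case 2: O(n^c log n) = O(n log n)
Complexity: O(n log n)


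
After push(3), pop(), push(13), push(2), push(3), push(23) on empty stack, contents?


push(3) -> [3]
pop() returns 3 -> []
push(13) -> [13]
push(2) -> [13, 2]
push(3) -> [13, 2, 3]
push(23) -> [13, 2, 3, 23]
Final stack (bottom to top): [13, 2, 3, 23]


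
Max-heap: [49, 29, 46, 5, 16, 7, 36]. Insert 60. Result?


Append 60: [49, 29, 46, 5, 16, 7, 36, 60]
Bubble up: swap idx 7(60) with idx 3(5); swap idx 3(60) with idx 1(29); swap idx 1(60) with idx 0(49)
Result: [60, 49, 46, 29, 16, 7, 36, 5]


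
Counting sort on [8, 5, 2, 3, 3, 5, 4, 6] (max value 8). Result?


Count array: [0, 0, 1, 2, 1, 2, 1, 0, 1]
Reconstruct: [2, 3, 3, 4, 5, 5, 6, 8]


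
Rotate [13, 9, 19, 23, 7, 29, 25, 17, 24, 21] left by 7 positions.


Left rotate by 7: [17, 24, 21, 13, 9, 19, 23, 7, 29, 25]


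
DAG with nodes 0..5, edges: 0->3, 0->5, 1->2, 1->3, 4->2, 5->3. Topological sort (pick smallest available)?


Kahn's algorithm, process smallest node first
Order: [0, 1, 4, 2, 5, 3]


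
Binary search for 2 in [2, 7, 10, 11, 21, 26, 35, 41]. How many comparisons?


Search for 2:
[0,7] mid=3 arr[3]=11
[0,2] mid=1 arr[1]=7
[0,0] mid=0 arr[0]=2
Total: 3 comparisons


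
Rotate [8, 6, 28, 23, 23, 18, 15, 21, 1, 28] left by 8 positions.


Left rotate by 8: [1, 28, 8, 6, 28, 23, 23, 18, 15, 21]


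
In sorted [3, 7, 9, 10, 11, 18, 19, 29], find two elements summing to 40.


Two pointers: lo=0, hi=7
Found pair: (11, 29) summing to 40


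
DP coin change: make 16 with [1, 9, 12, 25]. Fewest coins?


dp[0]=0; dp[i]=1+min(dp[i-c] for c in coins)
...dp[11]=3, dp[12]=1, dp[13]=2, dp[14]=3, dp[15]=4, dp[16]=5
Minimum coins for 16 = 5


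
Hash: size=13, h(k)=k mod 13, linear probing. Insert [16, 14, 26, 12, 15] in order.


Insertions: 16->slot 3; 14->slot 1; 26->slot 0; 12->slot 12; 15->slot 2
Table: [26, 14, 15, 16, None, None, None, None, None, None, None, None, 12]


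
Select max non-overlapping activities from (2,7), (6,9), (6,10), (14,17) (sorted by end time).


Greedy: pick earliest-ending, then skip overlaps.
Selected (2 activities): [(2, 7), (14, 17)]


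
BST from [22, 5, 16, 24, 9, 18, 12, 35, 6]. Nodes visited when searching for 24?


BST root = 22
Search for 24: compare at each node
Path: [22, 24]


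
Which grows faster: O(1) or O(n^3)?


constant grows slower than cubic
O(1) is asymptotically smaller; O(n^3) grows faster


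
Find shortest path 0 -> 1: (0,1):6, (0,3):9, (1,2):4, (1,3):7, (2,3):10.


Dijkstra from 0:
Distances: {0: 0, 1: 6, 2: 10, 3: 9}
Shortest distance to 1 = 6, path = [0, 1]


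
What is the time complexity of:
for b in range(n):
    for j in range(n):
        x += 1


Per nesting level: O(n) * O(n) = O(n^2)
Complexity: O(n^2)


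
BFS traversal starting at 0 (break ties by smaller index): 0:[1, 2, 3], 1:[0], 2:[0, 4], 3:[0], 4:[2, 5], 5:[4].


BFS queue: start with [0]
Visit order: [0, 1, 2, 3, 4, 5]


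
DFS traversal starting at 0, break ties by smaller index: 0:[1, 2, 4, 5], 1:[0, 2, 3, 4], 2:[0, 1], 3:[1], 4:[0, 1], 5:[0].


DFS stack-based: start with [0]
Visit order: [0, 1, 2, 3, 4, 5]


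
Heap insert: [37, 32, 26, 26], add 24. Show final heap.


Append 24: [37, 32, 26, 26, 24]
Bubble up: no swaps needed
Result: [37, 32, 26, 26, 24]


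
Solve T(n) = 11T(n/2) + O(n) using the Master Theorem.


a=11, b=2, c=1. log_2(11)=3.459 > c=1. Case 1: O(n^log_b(a)) = O(n^3.459)
Complexity: O(n^3.459)


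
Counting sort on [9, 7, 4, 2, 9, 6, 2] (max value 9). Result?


Count array: [0, 0, 2, 0, 1, 0, 1, 1, 0, 2]
Reconstruct: [2, 2, 4, 6, 7, 9, 9]


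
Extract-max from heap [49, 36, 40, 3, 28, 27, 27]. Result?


Max = 49
Replace root with last, heapify down
Resulting heap: [40, 36, 27, 3, 28, 27]


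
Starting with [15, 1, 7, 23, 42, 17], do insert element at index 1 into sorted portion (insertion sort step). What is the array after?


After one pass: [1, 15, 7, 23, 42, 17]


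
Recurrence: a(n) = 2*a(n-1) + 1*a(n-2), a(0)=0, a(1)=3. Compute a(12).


Build bottom-up:
...a(10)=7134, a(11)=17223, a(12)=2*17223+1*7134=41580


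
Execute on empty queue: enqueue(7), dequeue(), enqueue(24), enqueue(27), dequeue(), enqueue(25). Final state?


enqueue(7) -> [7]
dequeue() returns 7 -> []
enqueue(24) -> [24]
enqueue(27) -> [24, 27]
dequeue() returns 24 -> [27]
enqueue(25) -> [27, 25]
Final queue (front to back): [27, 25]


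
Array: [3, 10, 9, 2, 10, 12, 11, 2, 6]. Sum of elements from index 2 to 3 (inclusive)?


Prefix sums: [0, 3, 13, 22, 24, 34, 46, 57, 59, 65]
Sum[2..3] = prefix[4] - prefix[2] = 24 - 13 = 11


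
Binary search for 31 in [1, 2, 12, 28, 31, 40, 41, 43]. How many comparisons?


Search for 31:
[0,7] mid=3 arr[3]=28
[4,7] mid=5 arr[5]=40
[4,4] mid=4 arr[4]=31
Total: 3 comparisons


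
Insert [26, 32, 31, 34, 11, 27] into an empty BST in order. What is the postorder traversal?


Root = 26; build tree by BST insertion.
Postorder traversal: [11, 27, 31, 34, 32, 26]


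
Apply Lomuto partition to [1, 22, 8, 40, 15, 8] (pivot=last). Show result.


Elements <= 8 go left of pivot.
Result: [1, 8, 8, 40, 15, 22], pivot at index 2


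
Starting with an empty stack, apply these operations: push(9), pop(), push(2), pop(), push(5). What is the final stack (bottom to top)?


push(9) -> [9]
pop() returns 9 -> []
push(2) -> [2]
pop() returns 2 -> []
push(5) -> [5]
Final stack (bottom to top): [5]


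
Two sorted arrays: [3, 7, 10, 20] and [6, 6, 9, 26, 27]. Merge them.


Compare heads, take smaller each step.
Merged: [3, 6, 6, 7, 9, 10, 20, 26, 27]


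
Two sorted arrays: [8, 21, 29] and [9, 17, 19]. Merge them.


Compare heads, take smaller each step.
Merged: [8, 9, 17, 19, 21, 29]


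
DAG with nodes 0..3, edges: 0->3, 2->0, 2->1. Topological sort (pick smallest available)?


Kahn's algorithm, process smallest node first
Order: [2, 0, 1, 3]


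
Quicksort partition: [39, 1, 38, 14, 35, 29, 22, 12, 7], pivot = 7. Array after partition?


Elements <= 7 go left of pivot.
Result: [1, 7, 38, 14, 35, 29, 22, 12, 39], pivot at index 1


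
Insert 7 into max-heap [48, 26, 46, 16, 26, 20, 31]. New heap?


Append 7: [48, 26, 46, 16, 26, 20, 31, 7]
Bubble up: no swaps needed
Result: [48, 26, 46, 16, 26, 20, 31, 7]


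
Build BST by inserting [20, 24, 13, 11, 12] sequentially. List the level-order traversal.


Root = 20; build tree by BST insertion.
Level-Order traversal: [20, 13, 24, 11, 12]


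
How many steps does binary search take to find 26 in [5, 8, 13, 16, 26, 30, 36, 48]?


Search for 26:
[0,7] mid=3 arr[3]=16
[4,7] mid=5 arr[5]=30
[4,4] mid=4 arr[4]=26
Total: 3 comparisons


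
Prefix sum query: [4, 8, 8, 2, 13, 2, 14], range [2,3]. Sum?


Prefix sums: [0, 4, 12, 20, 22, 35, 37, 51]
Sum[2..3] = prefix[4] - prefix[2] = 22 - 12 = 10


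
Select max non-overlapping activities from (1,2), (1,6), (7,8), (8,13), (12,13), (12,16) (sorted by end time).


Greedy: pick earliest-ending, then skip overlaps.
Selected (3 activities): [(1, 2), (7, 8), (8, 13)]


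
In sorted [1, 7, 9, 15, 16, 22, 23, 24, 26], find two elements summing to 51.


Two pointers: lo=0, hi=8
No pair sums to 51


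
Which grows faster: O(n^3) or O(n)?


linear grows slower than cubic
O(n) is asymptotically smaller; O(n^3) grows faster


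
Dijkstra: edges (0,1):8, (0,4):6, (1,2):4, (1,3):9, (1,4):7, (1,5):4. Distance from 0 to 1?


Dijkstra from 0:
Distances: {0: 0, 1: 8, 2: 12, 3: 17, 4: 6, 5: 12}
Shortest distance to 1 = 8, path = [0, 1]


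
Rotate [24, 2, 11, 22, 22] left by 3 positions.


Left rotate by 3: [22, 22, 24, 2, 11]


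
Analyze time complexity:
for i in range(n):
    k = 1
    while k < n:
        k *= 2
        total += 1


Per nesting level: O(n) * O(log n) = O(n log n)
Complexity: O(n log n)


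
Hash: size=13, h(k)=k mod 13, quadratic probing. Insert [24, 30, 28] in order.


Insertions: 24->slot 11; 30->slot 4; 28->slot 2
Table: [None, None, 28, None, 30, None, None, None, None, None, None, 24, None]


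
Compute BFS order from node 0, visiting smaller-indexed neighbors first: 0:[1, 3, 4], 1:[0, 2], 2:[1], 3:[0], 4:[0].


BFS queue: start with [0]
Visit order: [0, 1, 3, 4, 2]


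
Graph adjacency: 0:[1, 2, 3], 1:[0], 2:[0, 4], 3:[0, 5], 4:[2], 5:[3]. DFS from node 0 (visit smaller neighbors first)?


DFS stack-based: start with [0]
Visit order: [0, 1, 2, 4, 3, 5]


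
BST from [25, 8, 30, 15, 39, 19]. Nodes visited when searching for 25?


BST root = 25
Search for 25: compare at each node
Path: [25]


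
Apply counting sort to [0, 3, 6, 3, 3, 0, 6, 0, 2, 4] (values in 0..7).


Count array: [3, 0, 1, 3, 1, 0, 2, 0]
Reconstruct: [0, 0, 0, 2, 3, 3, 3, 4, 6, 6]


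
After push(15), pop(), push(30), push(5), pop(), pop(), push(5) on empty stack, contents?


push(15) -> [15]
pop() returns 15 -> []
push(30) -> [30]
push(5) -> [30, 5]
pop() returns 5 -> [30]
pop() returns 30 -> []
push(5) -> [5]
Final stack (bottom to top): [5]


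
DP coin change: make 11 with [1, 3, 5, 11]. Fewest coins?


dp[0]=0; dp[i]=1+min(dp[i-c] for c in coins)
...dp[6]=2, dp[7]=3, dp[8]=2, dp[9]=3, dp[10]=2, dp[11]=1
Minimum coins for 11 = 1


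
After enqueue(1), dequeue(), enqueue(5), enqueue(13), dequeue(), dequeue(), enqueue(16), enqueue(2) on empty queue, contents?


enqueue(1) -> [1]
dequeue() returns 1 -> []
enqueue(5) -> [5]
enqueue(13) -> [5, 13]
dequeue() returns 5 -> [13]
dequeue() returns 13 -> []
enqueue(16) -> [16]
enqueue(2) -> [16, 2]
Final queue (front to back): [16, 2]


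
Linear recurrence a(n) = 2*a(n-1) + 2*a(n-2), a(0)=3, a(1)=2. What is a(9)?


Build bottom-up:
...a(7)=1376, a(8)=3760, a(9)=2*3760+2*1376=10272


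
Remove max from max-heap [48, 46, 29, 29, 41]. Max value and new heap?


Max = 48
Replace root with last, heapify down
Resulting heap: [46, 41, 29, 29]


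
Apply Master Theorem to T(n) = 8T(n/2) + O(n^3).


a=8, b=2, c=3. log_2(8)=3 = c=3. Case 2: O(n^c log n) = O(n^3 log n)
Complexity: O(n^3 log n)


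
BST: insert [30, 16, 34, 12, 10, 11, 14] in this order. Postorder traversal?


Root = 30; build tree by BST insertion.
Postorder traversal: [11, 10, 14, 12, 16, 34, 30]


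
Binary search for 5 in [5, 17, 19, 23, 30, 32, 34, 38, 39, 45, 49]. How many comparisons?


Search for 5:
[0,10] mid=5 arr[5]=32
[0,4] mid=2 arr[2]=19
[0,1] mid=0 arr[0]=5
Total: 3 comparisons


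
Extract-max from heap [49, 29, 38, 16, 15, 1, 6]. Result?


Max = 49
Replace root with last, heapify down
Resulting heap: [38, 29, 6, 16, 15, 1]


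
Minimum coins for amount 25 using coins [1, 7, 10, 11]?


dp[0]=0; dp[i]=1+min(dp[i-c] for c in coins)
...dp[20]=2, dp[21]=2, dp[22]=2, dp[23]=3, dp[24]=3, dp[25]=3
Minimum coins for 25 = 3


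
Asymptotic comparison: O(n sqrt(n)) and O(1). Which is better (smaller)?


constant grows slower than n^1.5
O(1) is asymptotically smaller; O(n sqrt(n)) grows faster


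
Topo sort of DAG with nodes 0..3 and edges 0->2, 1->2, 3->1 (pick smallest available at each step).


Kahn's algorithm, process smallest node first
Order: [0, 3, 1, 2]


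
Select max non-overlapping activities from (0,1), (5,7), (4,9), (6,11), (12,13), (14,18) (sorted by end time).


Greedy: pick earliest-ending, then skip overlaps.
Selected (4 activities): [(0, 1), (5, 7), (12, 13), (14, 18)]


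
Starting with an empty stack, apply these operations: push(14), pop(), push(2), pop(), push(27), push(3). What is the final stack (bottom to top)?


push(14) -> [14]
pop() returns 14 -> []
push(2) -> [2]
pop() returns 2 -> []
push(27) -> [27]
push(3) -> [27, 3]
Final stack (bottom to top): [27, 3]


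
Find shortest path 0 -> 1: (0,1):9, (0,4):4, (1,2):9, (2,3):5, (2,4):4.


Dijkstra from 0:
Distances: {0: 0, 1: 9, 2: 8, 3: 13, 4: 4}
Shortest distance to 1 = 9, path = [0, 1]


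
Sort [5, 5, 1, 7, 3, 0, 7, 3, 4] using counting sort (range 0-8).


Count array: [1, 1, 0, 2, 1, 2, 0, 2, 0]
Reconstruct: [0, 1, 3, 3, 4, 5, 5, 7, 7]


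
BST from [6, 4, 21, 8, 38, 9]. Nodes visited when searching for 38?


BST root = 6
Search for 38: compare at each node
Path: [6, 21, 38]


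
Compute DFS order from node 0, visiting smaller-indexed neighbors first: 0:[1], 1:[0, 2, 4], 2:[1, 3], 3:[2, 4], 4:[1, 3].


DFS stack-based: start with [0]
Visit order: [0, 1, 2, 3, 4]


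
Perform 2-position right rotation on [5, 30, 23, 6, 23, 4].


Right rotate by 2: [23, 4, 5, 30, 23, 6]


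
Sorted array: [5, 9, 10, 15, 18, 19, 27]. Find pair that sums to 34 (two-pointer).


Two pointers: lo=0, hi=6
Found pair: (15, 19) summing to 34


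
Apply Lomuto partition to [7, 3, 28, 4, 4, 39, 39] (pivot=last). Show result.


Elements <= 39 go left of pivot.
Result: [7, 3, 28, 4, 4, 39, 39], pivot at index 6


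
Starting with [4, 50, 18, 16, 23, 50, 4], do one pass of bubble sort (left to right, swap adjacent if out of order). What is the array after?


After one pass: [4, 18, 16, 23, 50, 4, 50]


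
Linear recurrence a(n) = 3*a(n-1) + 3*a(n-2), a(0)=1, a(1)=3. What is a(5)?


Build bottom-up:
...a(3)=45, a(4)=171, a(5)=3*171+3*45=648


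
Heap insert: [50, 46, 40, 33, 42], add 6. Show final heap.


Append 6: [50, 46, 40, 33, 42, 6]
Bubble up: no swaps needed
Result: [50, 46, 40, 33, 42, 6]


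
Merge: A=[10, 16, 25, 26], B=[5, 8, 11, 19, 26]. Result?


Compare heads, take smaller each step.
Merged: [5, 8, 10, 11, 16, 19, 25, 26, 26]


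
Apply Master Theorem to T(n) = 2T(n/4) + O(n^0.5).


a=2, b=4, c=0.5. log_4(2)=0.5 = c=0.5. Case 2: O(n^c log n) = O(sqrt(n) log n)
Complexity: O(sqrt(n) log n)


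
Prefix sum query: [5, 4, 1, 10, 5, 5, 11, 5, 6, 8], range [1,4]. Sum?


Prefix sums: [0, 5, 9, 10, 20, 25, 30, 41, 46, 52, 60]
Sum[1..4] = prefix[5] - prefix[1] = 25 - 5 = 20


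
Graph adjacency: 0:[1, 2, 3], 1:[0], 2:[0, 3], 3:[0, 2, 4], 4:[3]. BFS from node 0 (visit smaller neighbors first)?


BFS queue: start with [0]
Visit order: [0, 1, 2, 3, 4]


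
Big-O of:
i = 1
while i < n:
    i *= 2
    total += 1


Per nesting level: O(log n) = O(log n)
Complexity: O(log n)


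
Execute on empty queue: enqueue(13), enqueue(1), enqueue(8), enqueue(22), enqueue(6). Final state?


enqueue(13) -> [13]
enqueue(1) -> [13, 1]
enqueue(8) -> [13, 1, 8]
enqueue(22) -> [13, 1, 8, 22]
enqueue(6) -> [13, 1, 8, 22, 6]
Final queue (front to back): [13, 1, 8, 22, 6]


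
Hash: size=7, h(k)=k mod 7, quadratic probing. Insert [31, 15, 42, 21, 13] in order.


Insertions: 31->slot 3; 15->slot 1; 42->slot 0; 21->slot 4; 13->slot 6
Table: [42, 15, None, 31, 21, None, 13]


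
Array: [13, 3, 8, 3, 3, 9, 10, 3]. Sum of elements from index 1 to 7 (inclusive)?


Prefix sums: [0, 13, 16, 24, 27, 30, 39, 49, 52]
Sum[1..7] = prefix[8] - prefix[1] = 52 - 13 = 39


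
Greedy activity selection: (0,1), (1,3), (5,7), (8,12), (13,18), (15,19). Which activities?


Greedy: pick earliest-ending, then skip overlaps.
Selected (5 activities): [(0, 1), (1, 3), (5, 7), (8, 12), (13, 18)]


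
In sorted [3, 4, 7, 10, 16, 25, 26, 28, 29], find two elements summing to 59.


Two pointers: lo=0, hi=8
No pair sums to 59


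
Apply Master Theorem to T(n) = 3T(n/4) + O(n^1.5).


a=3, b=4, c=1.5. log_4(3)=0.792 < c=1.5. Case 3: O(n^c) = O(n^1.500)
Complexity: O(n^1.500)


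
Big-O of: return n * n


Analysis: constant-time operation, no loop
Complexity: O(1)


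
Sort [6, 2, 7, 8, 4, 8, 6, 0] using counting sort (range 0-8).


Count array: [1, 0, 1, 0, 1, 0, 2, 1, 2]
Reconstruct: [0, 2, 4, 6, 6, 7, 8, 8]


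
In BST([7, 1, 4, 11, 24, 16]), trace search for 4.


BST root = 7
Search for 4: compare at each node
Path: [7, 1, 4]


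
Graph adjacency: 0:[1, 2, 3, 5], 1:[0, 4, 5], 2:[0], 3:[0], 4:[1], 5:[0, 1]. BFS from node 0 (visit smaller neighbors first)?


BFS queue: start with [0]
Visit order: [0, 1, 2, 3, 5, 4]


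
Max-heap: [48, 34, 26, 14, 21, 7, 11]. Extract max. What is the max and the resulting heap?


Max = 48
Replace root with last, heapify down
Resulting heap: [34, 21, 26, 14, 11, 7]


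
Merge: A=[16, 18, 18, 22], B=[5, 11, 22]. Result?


Compare heads, take smaller each step.
Merged: [5, 11, 16, 18, 18, 22, 22]


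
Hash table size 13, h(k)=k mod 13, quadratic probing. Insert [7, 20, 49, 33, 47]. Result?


Insertions: 7->slot 7; 20->slot 8; 49->slot 10; 33->slot 11; 47->slot 9
Table: [None, None, None, None, None, None, None, 7, 20, 47, 49, 33, None]


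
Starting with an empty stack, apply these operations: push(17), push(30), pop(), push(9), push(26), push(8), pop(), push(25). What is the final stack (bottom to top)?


push(17) -> [17]
push(30) -> [17, 30]
pop() returns 30 -> [17]
push(9) -> [17, 9]
push(26) -> [17, 9, 26]
push(8) -> [17, 9, 26, 8]
pop() returns 8 -> [17, 9, 26]
push(25) -> [17, 9, 26, 25]
Final stack (bottom to top): [17, 9, 26, 25]


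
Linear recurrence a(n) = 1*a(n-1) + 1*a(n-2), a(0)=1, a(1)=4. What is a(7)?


Build bottom-up:
...a(5)=23, a(6)=37, a(7)=1*37+1*23=60


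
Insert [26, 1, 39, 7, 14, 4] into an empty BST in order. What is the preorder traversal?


Root = 26; build tree by BST insertion.
Preorder traversal: [26, 1, 7, 4, 14, 39]


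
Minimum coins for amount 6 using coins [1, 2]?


dp[0]=0; dp[i]=1+min(dp[i-c] for c in coins)
...dp[1]=1, dp[2]=1, dp[3]=2, dp[4]=2, dp[5]=3, dp[6]=3
Minimum coins for 6 = 3


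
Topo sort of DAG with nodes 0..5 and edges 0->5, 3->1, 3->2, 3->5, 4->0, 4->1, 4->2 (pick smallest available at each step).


Kahn's algorithm, process smallest node first
Order: [3, 4, 0, 1, 2, 5]


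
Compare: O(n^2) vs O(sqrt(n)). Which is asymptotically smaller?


sublinear grows slower than quadratic
O(sqrt(n)) is asymptotically smaller; O(n^2) grows faster


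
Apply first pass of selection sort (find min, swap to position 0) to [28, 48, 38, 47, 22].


After one pass: [22, 48, 38, 47, 28]


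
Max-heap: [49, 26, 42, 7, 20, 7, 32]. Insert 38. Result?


Append 38: [49, 26, 42, 7, 20, 7, 32, 38]
Bubble up: swap idx 7(38) with idx 3(7); swap idx 3(38) with idx 1(26)
Result: [49, 38, 42, 26, 20, 7, 32, 7]


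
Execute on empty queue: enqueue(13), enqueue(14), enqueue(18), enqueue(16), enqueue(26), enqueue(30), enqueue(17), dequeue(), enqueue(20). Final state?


enqueue(13) -> [13]
enqueue(14) -> [13, 14]
enqueue(18) -> [13, 14, 18]
enqueue(16) -> [13, 14, 18, 16]
enqueue(26) -> [13, 14, 18, 16, 26]
enqueue(30) -> [13, 14, 18, 16, 26, 30]
enqueue(17) -> [13, 14, 18, 16, 26, 30, 17]
dequeue() returns 13 -> [14, 18, 16, 26, 30, 17]
enqueue(20) -> [14, 18, 16, 26, 30, 17, 20]
Final queue (front to back): [14, 18, 16, 26, 30, 17, 20]


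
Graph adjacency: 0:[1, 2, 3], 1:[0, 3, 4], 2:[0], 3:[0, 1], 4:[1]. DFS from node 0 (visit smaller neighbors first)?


DFS stack-based: start with [0]
Visit order: [0, 1, 3, 4, 2]


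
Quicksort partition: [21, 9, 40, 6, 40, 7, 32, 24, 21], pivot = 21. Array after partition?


Elements <= 21 go left of pivot.
Result: [21, 9, 6, 7, 21, 40, 32, 24, 40], pivot at index 4


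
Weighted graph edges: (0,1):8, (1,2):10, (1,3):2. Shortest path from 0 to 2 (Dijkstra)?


Dijkstra from 0:
Distances: {0: 0, 1: 8, 2: 18, 3: 10}
Shortest distance to 2 = 18, path = [0, 1, 2]


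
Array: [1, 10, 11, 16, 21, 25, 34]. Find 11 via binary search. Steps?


Search for 11:
[0,6] mid=3 arr[3]=16
[0,2] mid=1 arr[1]=10
[2,2] mid=2 arr[2]=11
Total: 3 comparisons


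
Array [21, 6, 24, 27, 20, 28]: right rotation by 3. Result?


Right rotate by 3: [27, 20, 28, 21, 6, 24]


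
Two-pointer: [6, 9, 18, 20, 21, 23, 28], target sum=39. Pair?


Two pointers: lo=0, hi=6
Found pair: (18, 21) summing to 39


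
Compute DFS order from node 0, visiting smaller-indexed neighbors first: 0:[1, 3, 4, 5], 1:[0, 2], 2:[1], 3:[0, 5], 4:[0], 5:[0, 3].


DFS stack-based: start with [0]
Visit order: [0, 1, 2, 3, 5, 4]


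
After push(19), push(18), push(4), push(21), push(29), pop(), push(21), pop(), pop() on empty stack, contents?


push(19) -> [19]
push(18) -> [19, 18]
push(4) -> [19, 18, 4]
push(21) -> [19, 18, 4, 21]
push(29) -> [19, 18, 4, 21, 29]
pop() returns 29 -> [19, 18, 4, 21]
push(21) -> [19, 18, 4, 21, 21]
pop() returns 21 -> [19, 18, 4, 21]
pop() returns 21 -> [19, 18, 4]
Final stack (bottom to top): [19, 18, 4]


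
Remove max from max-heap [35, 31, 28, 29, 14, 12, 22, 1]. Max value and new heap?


Max = 35
Replace root with last, heapify down
Resulting heap: [31, 29, 28, 1, 14, 12, 22]


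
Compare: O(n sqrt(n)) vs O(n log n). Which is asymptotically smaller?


linearithmic grows slower than n^1.5
O(n log n) is asymptotically smaller; O(n sqrt(n)) grows faster


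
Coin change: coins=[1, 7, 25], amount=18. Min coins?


dp[0]=0; dp[i]=1+min(dp[i-c] for c in coins)
...dp[13]=7, dp[14]=2, dp[15]=3, dp[16]=4, dp[17]=5, dp[18]=6
Minimum coins for 18 = 6


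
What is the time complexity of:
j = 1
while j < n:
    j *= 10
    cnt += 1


Per nesting level: O(log n) = O(log n)
Complexity: O(log n)


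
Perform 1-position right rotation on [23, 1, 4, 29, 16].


Right rotate by 1: [16, 23, 1, 4, 29]


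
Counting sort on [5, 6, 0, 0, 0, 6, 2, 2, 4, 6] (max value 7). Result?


Count array: [3, 0, 2, 0, 1, 1, 3, 0]
Reconstruct: [0, 0, 0, 2, 2, 4, 5, 6, 6, 6]


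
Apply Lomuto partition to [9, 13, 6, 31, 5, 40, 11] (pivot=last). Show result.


Elements <= 11 go left of pivot.
Result: [9, 6, 5, 11, 13, 40, 31], pivot at index 3


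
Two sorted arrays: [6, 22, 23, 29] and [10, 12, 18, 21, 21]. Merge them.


Compare heads, take smaller each step.
Merged: [6, 10, 12, 18, 21, 21, 22, 23, 29]


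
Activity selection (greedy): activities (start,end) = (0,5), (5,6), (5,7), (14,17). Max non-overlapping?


Greedy: pick earliest-ending, then skip overlaps.
Selected (3 activities): [(0, 5), (5, 6), (14, 17)]


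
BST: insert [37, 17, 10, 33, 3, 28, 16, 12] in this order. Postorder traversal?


Root = 37; build tree by BST insertion.
Postorder traversal: [3, 12, 16, 10, 28, 33, 17, 37]


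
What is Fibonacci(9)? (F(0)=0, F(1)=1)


F(n)=F(n-1)+F(n-2)
...F(7)=13, F(8)=21, F(9)=34


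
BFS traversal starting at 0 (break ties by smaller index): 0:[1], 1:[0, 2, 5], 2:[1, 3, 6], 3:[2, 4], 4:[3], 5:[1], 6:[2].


BFS queue: start with [0]
Visit order: [0, 1, 2, 5, 3, 6, 4]


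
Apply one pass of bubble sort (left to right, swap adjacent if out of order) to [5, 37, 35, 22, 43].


After one pass: [5, 35, 22, 37, 43]


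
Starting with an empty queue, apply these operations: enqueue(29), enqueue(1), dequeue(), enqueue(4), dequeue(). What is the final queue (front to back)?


enqueue(29) -> [29]
enqueue(1) -> [29, 1]
dequeue() returns 29 -> [1]
enqueue(4) -> [1, 4]
dequeue() returns 1 -> [4]
Final queue (front to back): [4]


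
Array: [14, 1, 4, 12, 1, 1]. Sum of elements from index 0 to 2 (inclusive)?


Prefix sums: [0, 14, 15, 19, 31, 32, 33]
Sum[0..2] = prefix[3] - prefix[0] = 19 - 0 = 19


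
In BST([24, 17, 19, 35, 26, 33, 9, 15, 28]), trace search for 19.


BST root = 24
Search for 19: compare at each node
Path: [24, 17, 19]


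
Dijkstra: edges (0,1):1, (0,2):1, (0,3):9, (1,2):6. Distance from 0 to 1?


Dijkstra from 0:
Distances: {0: 0, 1: 1, 2: 1, 3: 9}
Shortest distance to 1 = 1, path = [0, 1]


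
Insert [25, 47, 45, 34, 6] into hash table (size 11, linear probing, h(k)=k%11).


Insertions: 25->slot 3; 47->slot 4; 45->slot 1; 34->slot 2; 6->slot 6
Table: [None, 45, 34, 25, 47, None, 6, None, None, None, None]


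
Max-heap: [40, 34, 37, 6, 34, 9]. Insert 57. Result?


Append 57: [40, 34, 37, 6, 34, 9, 57]
Bubble up: swap idx 6(57) with idx 2(37); swap idx 2(57) with idx 0(40)
Result: [57, 34, 40, 6, 34, 9, 37]


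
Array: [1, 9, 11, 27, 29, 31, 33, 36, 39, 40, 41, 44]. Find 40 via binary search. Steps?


Search for 40:
[0,11] mid=5 arr[5]=31
[6,11] mid=8 arr[8]=39
[9,11] mid=10 arr[10]=41
[9,9] mid=9 arr[9]=40
Total: 4 comparisons


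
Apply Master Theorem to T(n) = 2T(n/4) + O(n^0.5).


a=2, b=4, c=0.5. log_4(2)=0.5 = c=0.5. Case 2: O(n^c log n) = O(sqrt(n) log n)
Complexity: O(sqrt(n) log n)


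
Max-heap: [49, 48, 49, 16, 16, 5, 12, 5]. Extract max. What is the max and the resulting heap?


Max = 49
Replace root with last, heapify down
Resulting heap: [49, 48, 12, 16, 16, 5, 5]


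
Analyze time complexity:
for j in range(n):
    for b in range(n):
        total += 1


Per nesting level: O(n) * O(n) = O(n^2)
Complexity: O(n^2)


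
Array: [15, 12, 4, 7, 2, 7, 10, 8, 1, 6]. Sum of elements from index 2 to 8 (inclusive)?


Prefix sums: [0, 15, 27, 31, 38, 40, 47, 57, 65, 66, 72]
Sum[2..8] = prefix[9] - prefix[2] = 66 - 27 = 39


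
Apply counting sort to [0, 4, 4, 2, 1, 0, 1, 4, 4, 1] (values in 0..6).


Count array: [2, 3, 1, 0, 4, 0, 0]
Reconstruct: [0, 0, 1, 1, 1, 2, 4, 4, 4, 4]


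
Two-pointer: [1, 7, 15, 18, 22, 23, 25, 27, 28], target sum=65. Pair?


Two pointers: lo=0, hi=8
No pair sums to 65


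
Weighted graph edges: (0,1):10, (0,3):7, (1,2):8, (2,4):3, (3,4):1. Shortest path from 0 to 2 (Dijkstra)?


Dijkstra from 0:
Distances: {0: 0, 1: 10, 2: 11, 3: 7, 4: 8}
Shortest distance to 2 = 11, path = [0, 3, 4, 2]


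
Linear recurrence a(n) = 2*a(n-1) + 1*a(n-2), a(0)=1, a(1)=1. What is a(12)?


Build bottom-up:
...a(10)=3363, a(11)=8119, a(12)=2*8119+1*3363=19601


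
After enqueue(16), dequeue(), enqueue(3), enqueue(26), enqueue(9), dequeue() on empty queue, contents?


enqueue(16) -> [16]
dequeue() returns 16 -> []
enqueue(3) -> [3]
enqueue(26) -> [3, 26]
enqueue(9) -> [3, 26, 9]
dequeue() returns 3 -> [26, 9]
Final queue (front to back): [26, 9]


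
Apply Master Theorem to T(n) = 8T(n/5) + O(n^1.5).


a=8, b=5, c=1.5. log_5(8)=1.292 < c=1.5. Case 3: O(n^c) = O(n^1.500)
Complexity: O(n^1.500)


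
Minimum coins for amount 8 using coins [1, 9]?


dp[0]=0; dp[i]=1+min(dp[i-c] for c in coins)
...dp[3]=3, dp[4]=4, dp[5]=5, dp[6]=6, dp[7]=7, dp[8]=8
Minimum coins for 8 = 8


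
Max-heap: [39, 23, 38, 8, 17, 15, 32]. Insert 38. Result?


Append 38: [39, 23, 38, 8, 17, 15, 32, 38]
Bubble up: swap idx 7(38) with idx 3(8); swap idx 3(38) with idx 1(23)
Result: [39, 38, 38, 23, 17, 15, 32, 8]


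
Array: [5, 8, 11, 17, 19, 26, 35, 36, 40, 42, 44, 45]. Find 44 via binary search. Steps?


Search for 44:
[0,11] mid=5 arr[5]=26
[6,11] mid=8 arr[8]=40
[9,11] mid=10 arr[10]=44
Total: 3 comparisons


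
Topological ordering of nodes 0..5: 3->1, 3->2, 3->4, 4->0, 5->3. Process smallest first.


Kahn's algorithm, process smallest node first
Order: [5, 3, 1, 2, 4, 0]


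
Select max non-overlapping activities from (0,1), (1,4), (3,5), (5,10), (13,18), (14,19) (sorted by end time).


Greedy: pick earliest-ending, then skip overlaps.
Selected (4 activities): [(0, 1), (1, 4), (5, 10), (13, 18)]


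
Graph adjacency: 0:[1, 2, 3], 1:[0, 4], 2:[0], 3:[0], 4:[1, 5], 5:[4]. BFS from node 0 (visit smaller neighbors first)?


BFS queue: start with [0]
Visit order: [0, 1, 2, 3, 4, 5]


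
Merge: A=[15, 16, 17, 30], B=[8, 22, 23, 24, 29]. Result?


Compare heads, take smaller each step.
Merged: [8, 15, 16, 17, 22, 23, 24, 29, 30]


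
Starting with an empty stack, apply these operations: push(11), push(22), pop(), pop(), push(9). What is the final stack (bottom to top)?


push(11) -> [11]
push(22) -> [11, 22]
pop() returns 22 -> [11]
pop() returns 11 -> []
push(9) -> [9]
Final stack (bottom to top): [9]


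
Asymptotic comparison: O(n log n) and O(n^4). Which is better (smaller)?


linearithmic grows slower than quartic
O(n log n) is asymptotically smaller; O(n^4) grows faster


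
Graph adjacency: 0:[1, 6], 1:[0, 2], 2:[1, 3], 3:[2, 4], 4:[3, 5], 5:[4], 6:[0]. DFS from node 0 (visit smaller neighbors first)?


DFS stack-based: start with [0]
Visit order: [0, 1, 2, 3, 4, 5, 6]


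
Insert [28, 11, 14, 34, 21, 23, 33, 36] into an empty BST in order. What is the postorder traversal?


Root = 28; build tree by BST insertion.
Postorder traversal: [23, 21, 14, 11, 33, 36, 34, 28]


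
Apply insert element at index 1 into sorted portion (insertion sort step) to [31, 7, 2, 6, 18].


After one pass: [7, 31, 2, 6, 18]


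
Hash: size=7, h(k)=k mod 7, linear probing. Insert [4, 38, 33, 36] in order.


Insertions: 4->slot 4; 38->slot 3; 33->slot 5; 36->slot 1
Table: [None, 36, None, 38, 4, 33, None]


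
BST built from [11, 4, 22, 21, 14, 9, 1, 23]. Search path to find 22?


BST root = 11
Search for 22: compare at each node
Path: [11, 22]


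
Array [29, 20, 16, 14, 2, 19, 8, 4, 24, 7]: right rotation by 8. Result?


Right rotate by 8: [16, 14, 2, 19, 8, 4, 24, 7, 29, 20]


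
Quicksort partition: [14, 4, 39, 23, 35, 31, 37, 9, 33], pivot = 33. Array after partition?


Elements <= 33 go left of pivot.
Result: [14, 4, 23, 31, 9, 33, 37, 35, 39], pivot at index 5


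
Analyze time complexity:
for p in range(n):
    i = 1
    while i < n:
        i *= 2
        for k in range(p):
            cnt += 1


Per nesting level: O(n) * O(log n) * O(n) [triangular over p] = O(n^2 log n)
Complexity: O(n^2 log n)


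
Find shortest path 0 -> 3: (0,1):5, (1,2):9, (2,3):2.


Dijkstra from 0:
Distances: {0: 0, 1: 5, 2: 14, 3: 16}
Shortest distance to 3 = 16, path = [0, 1, 2, 3]


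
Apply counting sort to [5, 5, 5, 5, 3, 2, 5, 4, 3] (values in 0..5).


Count array: [0, 0, 1, 2, 1, 5]
Reconstruct: [2, 3, 3, 4, 5, 5, 5, 5, 5]


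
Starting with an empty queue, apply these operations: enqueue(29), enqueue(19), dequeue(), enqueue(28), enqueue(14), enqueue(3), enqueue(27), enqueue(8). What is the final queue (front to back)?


enqueue(29) -> [29]
enqueue(19) -> [29, 19]
dequeue() returns 29 -> [19]
enqueue(28) -> [19, 28]
enqueue(14) -> [19, 28, 14]
enqueue(3) -> [19, 28, 14, 3]
enqueue(27) -> [19, 28, 14, 3, 27]
enqueue(8) -> [19, 28, 14, 3, 27, 8]
Final queue (front to back): [19, 28, 14, 3, 27, 8]


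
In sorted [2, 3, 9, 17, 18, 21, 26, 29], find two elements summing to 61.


Two pointers: lo=0, hi=7
No pair sums to 61


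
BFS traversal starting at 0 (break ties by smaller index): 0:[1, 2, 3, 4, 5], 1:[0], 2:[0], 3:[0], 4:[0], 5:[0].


BFS queue: start with [0]
Visit order: [0, 1, 2, 3, 4, 5]


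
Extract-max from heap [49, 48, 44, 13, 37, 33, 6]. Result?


Max = 49
Replace root with last, heapify down
Resulting heap: [48, 37, 44, 13, 6, 33]


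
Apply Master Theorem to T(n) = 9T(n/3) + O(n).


a=9, b=3, c=1. log_3(9)=2 > c=1. Case 1: O(n^log_b(a)) = O(n^2)
Complexity: O(n^2)


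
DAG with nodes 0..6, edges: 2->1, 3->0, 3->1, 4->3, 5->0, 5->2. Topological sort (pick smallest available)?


Kahn's algorithm, process smallest node first
Order: [4, 3, 5, 0, 2, 1, 6]


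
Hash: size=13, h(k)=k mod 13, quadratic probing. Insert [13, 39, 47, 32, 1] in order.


Insertions: 13->slot 0; 39->slot 1; 47->slot 8; 32->slot 6; 1->slot 2
Table: [13, 39, 1, None, None, None, 32, None, 47, None, None, None, None]


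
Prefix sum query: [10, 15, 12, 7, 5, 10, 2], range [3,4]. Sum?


Prefix sums: [0, 10, 25, 37, 44, 49, 59, 61]
Sum[3..4] = prefix[5] - prefix[3] = 49 - 37 = 12


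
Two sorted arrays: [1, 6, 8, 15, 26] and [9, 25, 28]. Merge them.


Compare heads, take smaller each step.
Merged: [1, 6, 8, 9, 15, 25, 26, 28]


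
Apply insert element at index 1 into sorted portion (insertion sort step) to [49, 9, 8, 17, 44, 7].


After one pass: [9, 49, 8, 17, 44, 7]


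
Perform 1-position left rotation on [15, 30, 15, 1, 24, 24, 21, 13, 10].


Left rotate by 1: [30, 15, 1, 24, 24, 21, 13, 10, 15]


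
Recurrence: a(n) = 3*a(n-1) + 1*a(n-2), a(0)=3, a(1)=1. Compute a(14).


Build bottom-up:
...a(12)=891723, a(13)=2945161, a(14)=3*2945161+1*891723=9727206


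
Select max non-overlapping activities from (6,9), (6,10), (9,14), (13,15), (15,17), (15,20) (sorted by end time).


Greedy: pick earliest-ending, then skip overlaps.
Selected (3 activities): [(6, 9), (9, 14), (15, 17)]


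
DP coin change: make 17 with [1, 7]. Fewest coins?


dp[0]=0; dp[i]=1+min(dp[i-c] for c in coins)
...dp[12]=6, dp[13]=7, dp[14]=2, dp[15]=3, dp[16]=4, dp[17]=5
Minimum coins for 17 = 5


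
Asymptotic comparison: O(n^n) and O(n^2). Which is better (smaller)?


quadratic grows slower than n^n
O(n^2) is asymptotically smaller; O(n^n) grows faster


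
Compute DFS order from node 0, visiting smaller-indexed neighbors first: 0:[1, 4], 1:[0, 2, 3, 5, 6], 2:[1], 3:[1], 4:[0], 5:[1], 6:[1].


DFS stack-based: start with [0]
Visit order: [0, 1, 2, 3, 5, 6, 4]


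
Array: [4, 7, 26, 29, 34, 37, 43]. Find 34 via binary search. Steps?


Search for 34:
[0,6] mid=3 arr[3]=29
[4,6] mid=5 arr[5]=37
[4,4] mid=4 arr[4]=34
Total: 3 comparisons


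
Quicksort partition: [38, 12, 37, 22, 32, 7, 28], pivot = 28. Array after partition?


Elements <= 28 go left of pivot.
Result: [12, 22, 7, 28, 32, 37, 38], pivot at index 3


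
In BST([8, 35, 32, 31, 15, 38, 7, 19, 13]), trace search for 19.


BST root = 8
Search for 19: compare at each node
Path: [8, 35, 32, 31, 15, 19]


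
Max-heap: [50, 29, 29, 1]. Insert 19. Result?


Append 19: [50, 29, 29, 1, 19]
Bubble up: no swaps needed
Result: [50, 29, 29, 1, 19]


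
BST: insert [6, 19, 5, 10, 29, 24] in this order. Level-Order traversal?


Root = 6; build tree by BST insertion.
Level-Order traversal: [6, 5, 19, 10, 29, 24]


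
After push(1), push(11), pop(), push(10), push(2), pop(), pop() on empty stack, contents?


push(1) -> [1]
push(11) -> [1, 11]
pop() returns 11 -> [1]
push(10) -> [1, 10]
push(2) -> [1, 10, 2]
pop() returns 2 -> [1, 10]
pop() returns 10 -> [1]
Final stack (bottom to top): [1]


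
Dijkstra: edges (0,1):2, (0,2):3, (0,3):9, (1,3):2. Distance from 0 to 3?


Dijkstra from 0:
Distances: {0: 0, 1: 2, 2: 3, 3: 4}
Shortest distance to 3 = 4, path = [0, 1, 3]


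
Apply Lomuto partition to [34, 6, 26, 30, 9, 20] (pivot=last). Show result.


Elements <= 20 go left of pivot.
Result: [6, 9, 20, 30, 34, 26], pivot at index 2


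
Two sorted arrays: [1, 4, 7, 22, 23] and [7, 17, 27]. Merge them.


Compare heads, take smaller each step.
Merged: [1, 4, 7, 7, 17, 22, 23, 27]


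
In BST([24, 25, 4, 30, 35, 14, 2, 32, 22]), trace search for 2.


BST root = 24
Search for 2: compare at each node
Path: [24, 4, 2]


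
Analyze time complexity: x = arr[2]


Analysis: constant-time operation, no loop
Complexity: O(1)


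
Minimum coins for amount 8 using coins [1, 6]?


dp[0]=0; dp[i]=1+min(dp[i-c] for c in coins)
...dp[3]=3, dp[4]=4, dp[5]=5, dp[6]=1, dp[7]=2, dp[8]=3
Minimum coins for 8 = 3


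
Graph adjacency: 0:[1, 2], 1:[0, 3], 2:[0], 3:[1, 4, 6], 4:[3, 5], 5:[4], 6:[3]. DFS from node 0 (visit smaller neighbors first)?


DFS stack-based: start with [0]
Visit order: [0, 1, 3, 4, 5, 6, 2]


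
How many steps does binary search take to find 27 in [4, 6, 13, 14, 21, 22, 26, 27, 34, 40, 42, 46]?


Search for 27:
[0,11] mid=5 arr[5]=22
[6,11] mid=8 arr[8]=34
[6,7] mid=6 arr[6]=26
[7,7] mid=7 arr[7]=27
Total: 4 comparisons
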